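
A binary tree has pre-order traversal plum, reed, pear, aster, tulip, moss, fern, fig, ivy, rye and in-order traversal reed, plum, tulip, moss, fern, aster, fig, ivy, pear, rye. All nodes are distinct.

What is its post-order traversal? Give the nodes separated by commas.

reed, fern, moss, tulip, ivy, fig, aster, rye, pear, plum

The first element of pre-order is the root; it splits in-order into left and right subtrees.
Root plum: left subtree has 1 node {reed}, right has 8 {tulip, moss, fern, aster, fig, ivy, pear, rye}.
  Root pear: left subtree has 6 nodes {tulip, moss, fern, aster, fig, ivy}, right has 1 {rye}.
    Root aster: left subtree has 3 nodes {tulip, moss, fern}, right has 2 {fig, ivy}.
      Root tulip: left subtree has 0 nodes { }, right has 2 {moss, fern}.
        Root moss: left subtree has 0 nodes { }, right has 1 {fern}.
      Root fig: left subtree has 0 nodes { }, right has 1 {ivy}.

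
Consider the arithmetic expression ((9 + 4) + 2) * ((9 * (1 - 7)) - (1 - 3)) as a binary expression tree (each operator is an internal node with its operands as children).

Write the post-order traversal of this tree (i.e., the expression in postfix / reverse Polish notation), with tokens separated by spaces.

Post-order on an expression tree gives postfix notation: for each operator, emit left operand, right operand, then the operator.

9 4 + 2 + 9 1 7 - * 1 3 - - *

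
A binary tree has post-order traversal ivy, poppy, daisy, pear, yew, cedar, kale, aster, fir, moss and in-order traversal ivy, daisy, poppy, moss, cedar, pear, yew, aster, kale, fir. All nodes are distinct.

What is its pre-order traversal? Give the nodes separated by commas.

moss, daisy, ivy, poppy, fir, aster, cedar, yew, pear, kale

The last element of post-order is the root; it splits in-order into left and right subtrees.
Root moss: left subtree has 3 nodes {ivy, daisy, poppy}, right has 6 {cedar, pear, yew, aster, kale, fir}.
  Root daisy: left subtree has 1 node {ivy}, right has 1 {poppy}.
  Root fir: left subtree has 5 nodes {cedar, pear, yew, aster, kale}, right has 0 { }.
    Root aster: left subtree has 3 nodes {cedar, pear, yew}, right has 1 {kale}.
      Root cedar: left subtree has 0 nodes { }, right has 2 {pear, yew}.
        Root yew: left subtree has 1 node {pear}, right has 0 { }.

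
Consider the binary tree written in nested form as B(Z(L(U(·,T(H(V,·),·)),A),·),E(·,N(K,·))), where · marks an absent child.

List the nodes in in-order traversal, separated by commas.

U, V, H, T, L, A, Z, B, E, K, N

In-order visits the left subtree, then the node, then the right subtree.
At B: go left to Z.
  At Z: go left to L.
    At L: go left to U.
      At U: no left child.
      Visit U.
      At U: go right to T.
        At T: go left to H.
          At H: go left to V.
            V is a leaf — visit V.
          Visit H.
          At H: no right child.
        Visit T.
        At T: no right child.
    Visit L.
    At L: go right to A.
      A is a leaf — visit A.
  Visit Z.
  At Z: no right child.
Visit B.
At B: go right to E.
  At E: no left child.
  Visit E.
  At E: go right to N.
    At N: go left to K.
      K is a leaf — visit K.
    Visit N.
    At N: no right child.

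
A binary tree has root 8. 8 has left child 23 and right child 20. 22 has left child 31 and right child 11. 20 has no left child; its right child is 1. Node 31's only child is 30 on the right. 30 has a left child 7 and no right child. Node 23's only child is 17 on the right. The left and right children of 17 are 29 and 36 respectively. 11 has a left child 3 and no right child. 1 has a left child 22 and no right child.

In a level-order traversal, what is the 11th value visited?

Level-order visits nodes level by level from the root, left to right within each level.
Level 0: 8
Level 1: 23, 20
Level 2: 17, 1
Level 3: 29, 36, 22
Level 4: 31, 11
Level 5: 30, 3
Level 6: 7
Full level-order sequence: 8, 23, 20, 17, 1, 29, 36, 22, 31, 11, 30, 3, 7.

30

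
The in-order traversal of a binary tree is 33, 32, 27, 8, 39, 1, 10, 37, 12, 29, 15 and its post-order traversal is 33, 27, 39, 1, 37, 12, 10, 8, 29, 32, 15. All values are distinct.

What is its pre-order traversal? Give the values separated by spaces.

The last element of post-order is the root; it splits in-order into left and right subtrees.
Root 15: left subtree has 10 nodes {33, 32, 27, 8, 39, 1, 10, 37, 12, 29}, right has 0 { }.
  Root 32: left subtree has 1 node {33}, right has 8 {27, 8, 39, 1, 10, 37, 12, 29}.
    Root 29: left subtree has 7 nodes {27, 8, 39, 1, 10, 37, 12}, right has 0 { }.
      Root 8: left subtree has 1 node {27}, right has 5 {39, 1, 10, 37, 12}.
        Root 10: left subtree has 2 nodes {39, 1}, right has 2 {37, 12}.
          Root 1: left subtree has 1 node {39}, right has 0 { }.
          Root 12: left subtree has 1 node {37}, right has 0 { }.

15 32 33 29 8 27 10 1 39 12 37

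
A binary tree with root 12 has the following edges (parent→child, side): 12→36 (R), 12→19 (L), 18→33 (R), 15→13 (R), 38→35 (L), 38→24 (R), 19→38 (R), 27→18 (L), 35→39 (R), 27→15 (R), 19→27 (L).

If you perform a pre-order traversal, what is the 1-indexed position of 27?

3

Pre-order visits the node, then its left subtree, then its right subtree.
Visit 12.
At 12: go left to 19.
  Visit 19.
  At 19: go left to 27.
    Visit 27.
    At 27: go left to 18.
      Visit 18.
      At 18: no left child.
      At 18: go right to 33.
        33 is a leaf — visit 33.
    At 27: go right to 15.
      Visit 15.
      At 15: no left child.
      At 15: go right to 13.
        13 is a leaf — visit 13.
  At 19: go right to 38.
    Visit 38.
    At 38: go left to 35.
      Visit 35.
      At 35: no left child.
      At 35: go right to 39.
        39 is a leaf — visit 39.
    At 38: go right to 24.
      24 is a leaf — visit 24.
At 12: go right to 36.
  36 is a leaf — visit 36.
Full pre-order sequence: 12, 19, 27, 18, 33, 15, 13, 38, 35, 39, 24, 36.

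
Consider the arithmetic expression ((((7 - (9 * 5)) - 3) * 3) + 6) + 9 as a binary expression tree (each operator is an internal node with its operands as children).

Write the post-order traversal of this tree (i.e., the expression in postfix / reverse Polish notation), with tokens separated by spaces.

Post-order on an expression tree gives postfix notation: for each operator, emit left operand, right operand, then the operator.

7 9 5 * - 3 - 3 * 6 + 9 +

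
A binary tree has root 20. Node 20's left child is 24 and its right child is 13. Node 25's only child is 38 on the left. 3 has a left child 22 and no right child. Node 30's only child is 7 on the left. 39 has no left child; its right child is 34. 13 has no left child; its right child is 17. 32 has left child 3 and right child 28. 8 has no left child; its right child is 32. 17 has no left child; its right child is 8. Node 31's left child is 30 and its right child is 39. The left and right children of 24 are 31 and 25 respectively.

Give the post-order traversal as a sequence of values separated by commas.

7, 30, 34, 39, 31, 38, 25, 24, 22, 3, 28, 32, 8, 17, 13, 20

Post-order visits the left subtree, then the right subtree, then the node.
At 20: go left to 24.
  At 24: go left to 31.
    At 31: go left to 30.
      At 30: go left to 7.
        7 is a leaf — visit 7.
      At 30: no right child.
      Visit 30.
    At 31: go right to 39.
      At 39: no left child.
      At 39: go right to 34.
        34 is a leaf — visit 34.
      Visit 39.
    Visit 31.
  At 24: go right to 25.
    At 25: go left to 38.
      38 is a leaf — visit 38.
    At 25: no right child.
    Visit 25.
  Visit 24.
At 20: go right to 13.
  At 13: no left child.
  At 13: go right to 17.
    At 17: no left child.
    At 17: go right to 8.
      At 8: no left child.
      At 8: go right to 32.
        At 32: go left to 3.
          At 3: go left to 22.
            22 is a leaf — visit 22.
          At 3: no right child.
          Visit 3.
        At 32: go right to 28.
          28 is a leaf — visit 28.
        Visit 32.
      Visit 8.
    Visit 17.
  Visit 13.
Visit 20.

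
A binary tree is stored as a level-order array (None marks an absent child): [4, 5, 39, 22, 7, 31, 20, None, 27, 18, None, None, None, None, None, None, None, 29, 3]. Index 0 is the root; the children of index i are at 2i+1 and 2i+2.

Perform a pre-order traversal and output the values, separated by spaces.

Pre-order visits the node, then its left subtree, then its right subtree.
Visit 4.
At 4: go left to 5.
  Visit 5.
  At 5: go left to 22.
    Visit 22.
    At 22: no left child.
    At 22: go right to 27.
      Visit 27.
      At 27: go left to 29.
        29 is a leaf — visit 29.
      At 27: go right to 3.
        3 is a leaf — visit 3.
  At 5: go right to 7.
    Visit 7.
    At 7: go left to 18.
      18 is a leaf — visit 18.
    At 7: no right child.
At 4: go right to 39.
  Visit 39.
  At 39: go left to 31.
    31 is a leaf — visit 31.
  At 39: go right to 20.
    20 is a leaf — visit 20.

4 5 22 27 29 3 7 18 39 31 20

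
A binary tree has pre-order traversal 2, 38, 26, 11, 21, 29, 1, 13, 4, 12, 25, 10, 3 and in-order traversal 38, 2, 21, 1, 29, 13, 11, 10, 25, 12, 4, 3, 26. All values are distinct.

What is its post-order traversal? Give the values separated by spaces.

38 1 13 29 21 10 25 12 3 4 11 26 2

The first element of pre-order is the root; it splits in-order into left and right subtrees.
Root 2: left subtree has 1 node {38}, right has 11 {21, 1, 29, 13, 11, 10, 25, 12, 4, 3, 26}.
  Root 26: left subtree has 10 nodes {21, 1, 29, 13, 11, 10, 25, 12, 4, 3}, right has 0 { }.
    Root 11: left subtree has 4 nodes {21, 1, 29, 13}, right has 5 {10, 25, 12, 4, 3}.
      Root 21: left subtree has 0 nodes { }, right has 3 {1, 29, 13}.
        Root 29: left subtree has 1 node {1}, right has 1 {13}.
      Root 4: left subtree has 3 nodes {10, 25, 12}, right has 1 {3}.
        Root 12: left subtree has 2 nodes {10, 25}, right has 0 { }.
          Root 25: left subtree has 1 node {10}, right has 0 { }.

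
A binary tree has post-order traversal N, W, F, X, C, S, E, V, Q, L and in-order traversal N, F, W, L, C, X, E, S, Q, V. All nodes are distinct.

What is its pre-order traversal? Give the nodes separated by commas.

The last element of post-order is the root; it splits in-order into left and right subtrees.
Root L: left subtree has 3 nodes {N, F, W}, right has 6 {C, X, E, S, Q, V}.
  Root F: left subtree has 1 node {N}, right has 1 {W}.
  Root Q: left subtree has 4 nodes {C, X, E, S}, right has 1 {V}.
    Root E: left subtree has 2 nodes {C, X}, right has 1 {S}.
      Root C: left subtree has 0 nodes { }, right has 1 {X}.

L, F, N, W, Q, E, C, X, S, V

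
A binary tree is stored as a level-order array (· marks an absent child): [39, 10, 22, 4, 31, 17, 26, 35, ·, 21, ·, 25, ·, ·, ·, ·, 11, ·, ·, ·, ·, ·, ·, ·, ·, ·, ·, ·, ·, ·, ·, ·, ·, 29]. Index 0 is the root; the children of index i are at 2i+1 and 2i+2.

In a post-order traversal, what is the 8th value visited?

25

Post-order visits the left subtree, then the right subtree, then the node.
At 39: go left to 10.
  At 10: go left to 4.
    At 4: go left to 35.
      At 35: no left child.
      At 35: go right to 11.
        At 11: go left to 29.
          29 is a leaf — visit 29.
        At 11: no right child.
        Visit 11.
      Visit 35.
    At 4: no right child.
    Visit 4.
  At 10: go right to 31.
    At 31: go left to 21.
      21 is a leaf — visit 21.
    At 31: no right child.
    Visit 31.
  Visit 10.
At 39: go right to 22.
  At 22: go left to 17.
    At 17: go left to 25.
      25 is a leaf — visit 25.
    At 17: no right child.
    Visit 17.
  At 22: go right to 26.
    26 is a leaf — visit 26.
  Visit 22.
Visit 39.
Full post-order sequence: 29, 11, 35, 4, 21, 31, 10, 25, 17, 26, 22, 39.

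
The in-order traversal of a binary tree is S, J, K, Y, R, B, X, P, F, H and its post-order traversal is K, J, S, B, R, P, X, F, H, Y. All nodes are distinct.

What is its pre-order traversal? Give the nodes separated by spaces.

The last element of post-order is the root; it splits in-order into left and right subtrees.
Root Y: left subtree has 3 nodes {S, J, K}, right has 6 {R, B, X, P, F, H}.
  Root S: left subtree has 0 nodes { }, right has 2 {J, K}.
    Root J: left subtree has 0 nodes { }, right has 1 {K}.
  Root H: left subtree has 5 nodes {R, B, X, P, F}, right has 0 { }.
    Root F: left subtree has 4 nodes {R, B, X, P}, right has 0 { }.
      Root X: left subtree has 2 nodes {R, B}, right has 1 {P}.
        Root R: left subtree has 0 nodes { }, right has 1 {B}.

Y S J K H F X R B P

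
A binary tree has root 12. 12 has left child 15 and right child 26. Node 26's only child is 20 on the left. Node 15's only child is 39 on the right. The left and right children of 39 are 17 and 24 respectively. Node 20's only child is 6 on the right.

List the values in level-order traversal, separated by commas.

Level-order visits nodes level by level from the root, left to right within each level.
Level 0: 12
Level 1: 15, 26
Level 2: 39, 20
Level 3: 17, 24, 6

12, 15, 26, 39, 20, 17, 24, 6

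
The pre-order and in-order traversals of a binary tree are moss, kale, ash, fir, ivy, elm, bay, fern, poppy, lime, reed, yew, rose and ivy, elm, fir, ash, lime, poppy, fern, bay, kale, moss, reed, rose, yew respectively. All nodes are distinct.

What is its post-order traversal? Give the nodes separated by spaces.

elm ivy fir lime poppy fern bay ash kale rose yew reed moss

The first element of pre-order is the root; it splits in-order into left and right subtrees.
Root moss: left subtree has 9 nodes {ivy, elm, fir, ash, lime, poppy, fern, bay, kale}, right has 3 {reed, rose, yew}.
  Root kale: left subtree has 8 nodes {ivy, elm, fir, ash, lime, poppy, fern, bay}, right has 0 { }.
    Root ash: left subtree has 3 nodes {ivy, elm, fir}, right has 4 {lime, poppy, fern, bay}.
      Root fir: left subtree has 2 nodes {ivy, elm}, right has 0 { }.
        Root ivy: left subtree has 0 nodes { }, right has 1 {elm}.
      Root bay: left subtree has 3 nodes {lime, poppy, fern}, right has 0 { }.
        Root fern: left subtree has 2 nodes {lime, poppy}, right has 0 { }.
          Root poppy: left subtree has 1 node {lime}, right has 0 { }.
  Root reed: left subtree has 0 nodes { }, right has 2 {rose, yew}.
    Root yew: left subtree has 1 node {rose}, right has 0 { }.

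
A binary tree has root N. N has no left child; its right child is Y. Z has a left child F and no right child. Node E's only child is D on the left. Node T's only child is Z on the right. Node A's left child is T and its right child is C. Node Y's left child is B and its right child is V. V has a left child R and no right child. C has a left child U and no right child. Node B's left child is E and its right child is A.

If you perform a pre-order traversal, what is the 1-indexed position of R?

13

Pre-order visits the node, then its left subtree, then its right subtree.
Visit N.
At N: no left child.
At N: go right to Y.
  Visit Y.
  At Y: go left to B.
    Visit B.
    At B: go left to E.
      Visit E.
      At E: go left to D.
        D is a leaf — visit D.
      At E: no right child.
    At B: go right to A.
      Visit A.
      At A: go left to T.
        Visit T.
        At T: no left child.
        At T: go right to Z.
          Visit Z.
          At Z: go left to F.
            F is a leaf — visit F.
          At Z: no right child.
      At A: go right to C.
        Visit C.
        At C: go left to U.
          U is a leaf — visit U.
        At C: no right child.
  At Y: go right to V.
    Visit V.
    At V: go left to R.
      R is a leaf — visit R.
    At V: no right child.
Full pre-order sequence: N, Y, B, E, D, A, T, Z, F, C, U, V, R.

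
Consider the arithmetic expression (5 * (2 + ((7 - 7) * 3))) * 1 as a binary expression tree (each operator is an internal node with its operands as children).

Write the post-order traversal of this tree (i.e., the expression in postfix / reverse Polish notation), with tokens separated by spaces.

5 2 7 7 - 3 * + * 1 *

Post-order on an expression tree gives postfix notation: for each operator, emit left operand, right operand, then the operator.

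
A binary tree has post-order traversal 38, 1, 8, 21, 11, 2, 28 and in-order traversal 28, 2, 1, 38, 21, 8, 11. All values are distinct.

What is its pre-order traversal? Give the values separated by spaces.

28 2 11 21 1 38 8

The last element of post-order is the root; it splits in-order into left and right subtrees.
Root 28: left subtree has 0 nodes { }, right has 6 {2, 1, 38, 21, 8, 11}.
  Root 2: left subtree has 0 nodes { }, right has 5 {1, 38, 21, 8, 11}.
    Root 11: left subtree has 4 nodes {1, 38, 21, 8}, right has 0 { }.
      Root 21: left subtree has 2 nodes {1, 38}, right has 1 {8}.
        Root 1: left subtree has 0 nodes { }, right has 1 {38}.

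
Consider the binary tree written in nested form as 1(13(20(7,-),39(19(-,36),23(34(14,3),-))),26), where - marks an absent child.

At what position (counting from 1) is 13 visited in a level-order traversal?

2

Level-order visits nodes level by level from the root, left to right within each level.
Level 0: 1
Level 1: 13, 26
Level 2: 20, 39
Level 3: 7, 19, 23
Level 4: 36, 34
Level 5: 14, 3
Full level-order sequence: 1, 13, 26, 20, 39, 7, 19, 23, 36, 34, 14, 3.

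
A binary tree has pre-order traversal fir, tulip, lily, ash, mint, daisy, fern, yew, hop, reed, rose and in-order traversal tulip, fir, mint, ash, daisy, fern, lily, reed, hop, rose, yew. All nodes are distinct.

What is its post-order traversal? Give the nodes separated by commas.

The first element of pre-order is the root; it splits in-order into left and right subtrees.
Root fir: left subtree has 1 node {tulip}, right has 9 {mint, ash, daisy, fern, lily, reed, hop, rose, yew}.
  Root lily: left subtree has 4 nodes {mint, ash, daisy, fern}, right has 4 {reed, hop, rose, yew}.
    Root ash: left subtree has 1 node {mint}, right has 2 {daisy, fern}.
      Root daisy: left subtree has 0 nodes { }, right has 1 {fern}.
    Root yew: left subtree has 3 nodes {reed, hop, rose}, right has 0 { }.
      Root hop: left subtree has 1 node {reed}, right has 1 {rose}.

tulip, mint, fern, daisy, ash, reed, rose, hop, yew, lily, fir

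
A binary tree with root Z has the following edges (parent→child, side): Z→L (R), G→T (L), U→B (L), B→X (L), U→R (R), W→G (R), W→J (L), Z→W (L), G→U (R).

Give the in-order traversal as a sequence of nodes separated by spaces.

J W T G X B U R Z L

In-order visits the left subtree, then the node, then the right subtree.
At Z: go left to W.
  At W: go left to J.
    J is a leaf — visit J.
  Visit W.
  At W: go right to G.
    At G: go left to T.
      T is a leaf — visit T.
    Visit G.
    At G: go right to U.
      At U: go left to B.
        At B: go left to X.
          X is a leaf — visit X.
        Visit B.
        At B: no right child.
      Visit U.
      At U: go right to R.
        R is a leaf — visit R.
Visit Z.
At Z: go right to L.
  L is a leaf — visit L.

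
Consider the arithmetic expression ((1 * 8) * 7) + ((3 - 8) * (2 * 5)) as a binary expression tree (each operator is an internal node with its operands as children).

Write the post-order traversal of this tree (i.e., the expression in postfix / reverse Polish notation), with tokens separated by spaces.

1 8 * 7 * 3 8 - 2 5 * * +

Post-order on an expression tree gives postfix notation: for each operator, emit left operand, right operand, then the operator.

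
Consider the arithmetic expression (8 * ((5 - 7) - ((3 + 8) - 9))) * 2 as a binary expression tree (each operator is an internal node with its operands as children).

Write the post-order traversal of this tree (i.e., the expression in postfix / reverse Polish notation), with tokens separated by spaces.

8 5 7 - 3 8 + 9 - - * 2 *

Post-order on an expression tree gives postfix notation: for each operator, emit left operand, right operand, then the operator.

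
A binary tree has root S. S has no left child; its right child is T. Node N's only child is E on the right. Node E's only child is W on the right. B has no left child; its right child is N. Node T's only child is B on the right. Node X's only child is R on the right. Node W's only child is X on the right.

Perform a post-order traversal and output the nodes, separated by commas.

Post-order visits the left subtree, then the right subtree, then the node.
At S: no left child.
At S: go right to T.
  At T: no left child.
  At T: go right to B.
    At B: no left child.
    At B: go right to N.
      At N: no left child.
      At N: go right to E.
        At E: no left child.
        At E: go right to W.
          At W: no left child.
          At W: go right to X.
            At X: no left child.
            At X: go right to R.
              R is a leaf — visit R.
            Visit X.
          Visit W.
        Visit E.
      Visit N.
    Visit B.
  Visit T.
Visit S.

R, X, W, E, N, B, T, S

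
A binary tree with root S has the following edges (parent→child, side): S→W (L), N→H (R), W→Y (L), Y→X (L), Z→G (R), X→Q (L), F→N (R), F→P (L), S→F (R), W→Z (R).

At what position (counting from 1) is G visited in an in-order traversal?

In-order visits the left subtree, then the node, then the right subtree.
At S: go left to W.
  At W: go left to Y.
    At Y: go left to X.
      At X: go left to Q.
        Q is a leaf — visit Q.
      Visit X.
      At X: no right child.
    Visit Y.
    At Y: no right child.
  Visit W.
  At W: go right to Z.
    At Z: no left child.
    Visit Z.
    At Z: go right to G.
      G is a leaf — visit G.
Visit S.
At S: go right to F.
  At F: go left to P.
    P is a leaf — visit P.
  Visit F.
  At F: go right to N.
    At N: no left child.
    Visit N.
    At N: go right to H.
      H is a leaf — visit H.
Full in-order sequence: Q, X, Y, W, Z, G, S, P, F, N, H.

6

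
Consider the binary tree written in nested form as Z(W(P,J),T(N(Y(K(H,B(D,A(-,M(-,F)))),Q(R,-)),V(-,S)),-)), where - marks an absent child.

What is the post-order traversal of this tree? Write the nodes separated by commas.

P, J, W, H, D, F, M, A, B, K, R, Q, Y, S, V, N, T, Z

Post-order visits the left subtree, then the right subtree, then the node.
At Z: go left to W.
  At W: go left to P.
    P is a leaf — visit P.
  At W: go right to J.
    J is a leaf — visit J.
  Visit W.
At Z: go right to T.
  At T: go left to N.
    At N: go left to Y.
      At Y: go left to K.
        At K: go left to H.
          H is a leaf — visit H.
        At K: go right to B.
          At B: go left to D.
            D is a leaf — visit D.
          At B: go right to A.
            At A: no left child.
            At A: go right to M.
              At M: no left child.
              At M: go right to F.
                F is a leaf — visit F.
              Visit M.
            Visit A.
          Visit B.
        Visit K.
      At Y: go right to Q.
        At Q: go left to R.
          R is a leaf — visit R.
        At Q: no right child.
        Visit Q.
      Visit Y.
    At N: go right to V.
      At V: no left child.
      At V: go right to S.
        S is a leaf — visit S.
      Visit V.
    Visit N.
  At T: no right child.
  Visit T.
Visit Z.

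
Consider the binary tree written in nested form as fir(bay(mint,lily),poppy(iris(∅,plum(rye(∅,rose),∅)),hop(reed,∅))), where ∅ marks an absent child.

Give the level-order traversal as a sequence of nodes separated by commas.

Level-order visits nodes level by level from the root, left to right within each level.
Level 0: fir
Level 1: bay, poppy
Level 2: mint, lily, iris, hop
Level 3: plum, reed
Level 4: rye
Level 5: rose

fir, bay, poppy, mint, lily, iris, hop, plum, reed, rye, rose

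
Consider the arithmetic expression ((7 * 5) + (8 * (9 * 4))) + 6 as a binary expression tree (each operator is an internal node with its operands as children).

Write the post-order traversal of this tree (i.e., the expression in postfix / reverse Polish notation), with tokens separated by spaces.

7 5 * 8 9 4 * * + 6 +

Post-order on an expression tree gives postfix notation: for each operator, emit left operand, right operand, then the operator.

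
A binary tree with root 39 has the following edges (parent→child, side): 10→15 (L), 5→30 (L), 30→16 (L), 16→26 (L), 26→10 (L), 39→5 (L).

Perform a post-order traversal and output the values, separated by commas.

15, 10, 26, 16, 30, 5, 39

Post-order visits the left subtree, then the right subtree, then the node.
At 39: go left to 5.
  At 5: go left to 30.
    At 30: go left to 16.
      At 16: go left to 26.
        At 26: go left to 10.
          At 10: go left to 15.
            15 is a leaf — visit 15.
          At 10: no right child.
          Visit 10.
        At 26: no right child.
        Visit 26.
      At 16: no right child.
      Visit 16.
    At 30: no right child.
    Visit 30.
  At 5: no right child.
  Visit 5.
At 39: no right child.
Visit 39.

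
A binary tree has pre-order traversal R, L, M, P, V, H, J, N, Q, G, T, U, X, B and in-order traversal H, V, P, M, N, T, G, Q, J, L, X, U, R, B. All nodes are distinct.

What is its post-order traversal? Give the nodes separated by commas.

The first element of pre-order is the root; it splits in-order into left and right subtrees.
Root R: left subtree has 12 nodes {H, V, P, M, N, T, G, Q, J, L, X, U}, right has 1 {B}.
  Root L: left subtree has 9 nodes {H, V, P, M, N, T, G, Q, J}, right has 2 {X, U}.
    Root M: left subtree has 3 nodes {H, V, P}, right has 5 {N, T, G, Q, J}.
      Root P: left subtree has 2 nodes {H, V}, right has 0 { }.
        Root V: left subtree has 1 node {H}, right has 0 { }.
      Root J: left subtree has 4 nodes {N, T, G, Q}, right has 0 { }.
        Root N: left subtree has 0 nodes { }, right has 3 {T, G, Q}.
          Root Q: left subtree has 2 nodes {T, G}, right has 0 { }.
            Root G: left subtree has 1 node {T}, right has 0 { }.
    Root U: left subtree has 1 node {X}, right has 0 { }.

H, V, P, T, G, Q, N, J, M, X, U, L, B, R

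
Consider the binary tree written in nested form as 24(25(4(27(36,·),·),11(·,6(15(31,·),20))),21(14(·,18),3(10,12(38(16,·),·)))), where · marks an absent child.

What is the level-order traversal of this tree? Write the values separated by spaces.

24 25 21 4 11 14 3 27 6 18 10 12 36 15 20 38 31 16

Level-order visits nodes level by level from the root, left to right within each level.
Level 0: 24
Level 1: 25, 21
Level 2: 4, 11, 14, 3
Level 3: 27, 6, 18, 10, 12
Level 4: 36, 15, 20, 38
Level 5: 31, 16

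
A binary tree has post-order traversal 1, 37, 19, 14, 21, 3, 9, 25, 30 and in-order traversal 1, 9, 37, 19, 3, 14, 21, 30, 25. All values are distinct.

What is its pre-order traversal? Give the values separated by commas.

30, 9, 1, 3, 19, 37, 21, 14, 25

The last element of post-order is the root; it splits in-order into left and right subtrees.
Root 30: left subtree has 7 nodes {1, 9, 37, 19, 3, 14, 21}, right has 1 {25}.
  Root 9: left subtree has 1 node {1}, right has 5 {37, 19, 3, 14, 21}.
    Root 3: left subtree has 2 nodes {37, 19}, right has 2 {14, 21}.
      Root 19: left subtree has 1 node {37}, right has 0 { }.
      Root 21: left subtree has 1 node {14}, right has 0 { }.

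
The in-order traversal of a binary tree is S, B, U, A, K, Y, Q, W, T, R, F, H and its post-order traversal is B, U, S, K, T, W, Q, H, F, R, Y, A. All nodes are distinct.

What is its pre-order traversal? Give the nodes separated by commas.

The last element of post-order is the root; it splits in-order into left and right subtrees.
Root A: left subtree has 3 nodes {S, B, U}, right has 8 {K, Y, Q, W, T, R, F, H}.
  Root S: left subtree has 0 nodes { }, right has 2 {B, U}.
    Root U: left subtree has 1 node {B}, right has 0 { }.
  Root Y: left subtree has 1 node {K}, right has 6 {Q, W, T, R, F, H}.
    Root R: left subtree has 3 nodes {Q, W, T}, right has 2 {F, H}.
      Root Q: left subtree has 0 nodes { }, right has 2 {W, T}.
        Root W: left subtree has 0 nodes { }, right has 1 {T}.
      Root F: left subtree has 0 nodes { }, right has 1 {H}.

A, S, U, B, Y, K, R, Q, W, T, F, H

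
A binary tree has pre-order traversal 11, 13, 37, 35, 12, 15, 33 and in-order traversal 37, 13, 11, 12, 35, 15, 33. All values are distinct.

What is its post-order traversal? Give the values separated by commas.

37, 13, 12, 33, 15, 35, 11

The first element of pre-order is the root; it splits in-order into left and right subtrees.
Root 11: left subtree has 2 nodes {37, 13}, right has 4 {12, 35, 15, 33}.
  Root 13: left subtree has 1 node {37}, right has 0 { }.
  Root 35: left subtree has 1 node {12}, right has 2 {15, 33}.
    Root 15: left subtree has 0 nodes { }, right has 1 {33}.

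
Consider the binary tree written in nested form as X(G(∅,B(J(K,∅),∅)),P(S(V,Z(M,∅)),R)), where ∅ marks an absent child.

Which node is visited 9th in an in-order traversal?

Z

In-order visits the left subtree, then the node, then the right subtree.
At X: go left to G.
  At G: no left child.
  Visit G.
  At G: go right to B.
    At B: go left to J.
      At J: go left to K.
        K is a leaf — visit K.
      Visit J.
      At J: no right child.
    Visit B.
    At B: no right child.
Visit X.
At X: go right to P.
  At P: go left to S.
    At S: go left to V.
      V is a leaf — visit V.
    Visit S.
    At S: go right to Z.
      At Z: go left to M.
        M is a leaf — visit M.
      Visit Z.
      At Z: no right child.
  Visit P.
  At P: go right to R.
    R is a leaf — visit R.
Full in-order sequence: G, K, J, B, X, V, S, M, Z, P, R.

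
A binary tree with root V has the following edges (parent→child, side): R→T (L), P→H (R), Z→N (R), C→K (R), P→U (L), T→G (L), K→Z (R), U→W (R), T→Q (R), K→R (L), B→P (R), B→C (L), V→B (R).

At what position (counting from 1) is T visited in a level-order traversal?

Level-order visits nodes level by level from the root, left to right within each level.
Level 0: V
Level 1: B
Level 2: C, P
Level 3: K, U, H
Level 4: R, Z, W
Level 5: T, N
Level 6: G, Q
Full level-order sequence: V, B, C, P, K, U, H, R, Z, W, T, N, G, Q.

11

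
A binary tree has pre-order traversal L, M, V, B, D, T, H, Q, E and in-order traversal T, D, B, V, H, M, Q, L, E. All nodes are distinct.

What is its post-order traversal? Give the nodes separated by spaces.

T D B H V Q M E L

The first element of pre-order is the root; it splits in-order into left and right subtrees.
Root L: left subtree has 7 nodes {T, D, B, V, H, M, Q}, right has 1 {E}.
  Root M: left subtree has 5 nodes {T, D, B, V, H}, right has 1 {Q}.
    Root V: left subtree has 3 nodes {T, D, B}, right has 1 {H}.
      Root B: left subtree has 2 nodes {T, D}, right has 0 { }.
        Root D: left subtree has 1 node {T}, right has 0 { }.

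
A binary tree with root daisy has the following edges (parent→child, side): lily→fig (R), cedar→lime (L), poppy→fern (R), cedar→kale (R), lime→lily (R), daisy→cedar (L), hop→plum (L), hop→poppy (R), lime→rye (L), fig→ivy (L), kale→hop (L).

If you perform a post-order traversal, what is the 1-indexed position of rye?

1

Post-order visits the left subtree, then the right subtree, then the node.
At daisy: go left to cedar.
  At cedar: go left to lime.
    At lime: go left to rye.
      rye is a leaf — visit rye.
    At lime: go right to lily.
      At lily: no left child.
      At lily: go right to fig.
        At fig: go left to ivy.
          ivy is a leaf — visit ivy.
        At fig: no right child.
        Visit fig.
      Visit lily.
    Visit lime.
  At cedar: go right to kale.
    At kale: go left to hop.
      At hop: go left to plum.
        plum is a leaf — visit plum.
      At hop: go right to poppy.
        At poppy: no left child.
        At poppy: go right to fern.
          fern is a leaf — visit fern.
        Visit poppy.
      Visit hop.
    At kale: no right child.
    Visit kale.
  Visit cedar.
At daisy: no right child.
Visit daisy.
Full post-order sequence: rye, ivy, fig, lily, lime, plum, fern, poppy, hop, kale, cedar, daisy.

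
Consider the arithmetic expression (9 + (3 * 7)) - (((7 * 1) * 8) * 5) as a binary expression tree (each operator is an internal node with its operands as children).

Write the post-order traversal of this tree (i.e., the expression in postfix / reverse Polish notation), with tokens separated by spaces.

9 3 7 * + 7 1 * 8 * 5 * -

Post-order on an expression tree gives postfix notation: for each operator, emit left operand, right operand, then the operator.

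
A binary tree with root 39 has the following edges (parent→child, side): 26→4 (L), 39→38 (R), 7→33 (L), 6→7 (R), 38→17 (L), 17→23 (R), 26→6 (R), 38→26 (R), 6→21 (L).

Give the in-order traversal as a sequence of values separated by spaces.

In-order visits the left subtree, then the node, then the right subtree.
At 39: no left child.
Visit 39.
At 39: go right to 38.
  At 38: go left to 17.
    At 17: no left child.
    Visit 17.
    At 17: go right to 23.
      23 is a leaf — visit 23.
  Visit 38.
  At 38: go right to 26.
    At 26: go left to 4.
      4 is a leaf — visit 4.
    Visit 26.
    At 26: go right to 6.
      At 6: go left to 21.
        21 is a leaf — visit 21.
      Visit 6.
      At 6: go right to 7.
        At 7: go left to 33.
          33 is a leaf — visit 33.
        Visit 7.
        At 7: no right child.

39 17 23 38 4 26 21 6 33 7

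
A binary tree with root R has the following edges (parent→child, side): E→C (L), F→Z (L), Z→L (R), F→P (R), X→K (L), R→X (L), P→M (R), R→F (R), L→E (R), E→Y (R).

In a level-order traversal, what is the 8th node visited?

Level-order visits nodes level by level from the root, left to right within each level.
Level 0: R
Level 1: X, F
Level 2: K, Z, P
Level 3: L, M
Level 4: E
Level 5: C, Y
Full level-order sequence: R, X, F, K, Z, P, L, M, E, C, Y.

M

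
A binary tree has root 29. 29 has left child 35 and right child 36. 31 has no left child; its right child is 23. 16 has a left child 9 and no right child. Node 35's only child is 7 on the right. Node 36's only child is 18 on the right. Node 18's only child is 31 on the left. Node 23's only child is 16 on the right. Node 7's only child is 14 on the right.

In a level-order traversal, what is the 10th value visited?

9

Level-order visits nodes level by level from the root, left to right within each level.
Level 0: 29
Level 1: 35, 36
Level 2: 7, 18
Level 3: 14, 31
Level 4: 23
Level 5: 16
Level 6: 9
Full level-order sequence: 29, 35, 36, 7, 18, 14, 31, 23, 16, 9.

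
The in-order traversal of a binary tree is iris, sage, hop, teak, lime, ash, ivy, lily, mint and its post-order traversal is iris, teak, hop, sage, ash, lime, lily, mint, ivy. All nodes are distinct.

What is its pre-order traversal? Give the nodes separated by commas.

The last element of post-order is the root; it splits in-order into left and right subtrees.
Root ivy: left subtree has 6 nodes {iris, sage, hop, teak, lime, ash}, right has 2 {lily, mint}.
  Root lime: left subtree has 4 nodes {iris, sage, hop, teak}, right has 1 {ash}.
    Root sage: left subtree has 1 node {iris}, right has 2 {hop, teak}.
      Root hop: left subtree has 0 nodes { }, right has 1 {teak}.
  Root mint: left subtree has 1 node {lily}, right has 0 { }.

ivy, lime, sage, iris, hop, teak, ash, mint, lily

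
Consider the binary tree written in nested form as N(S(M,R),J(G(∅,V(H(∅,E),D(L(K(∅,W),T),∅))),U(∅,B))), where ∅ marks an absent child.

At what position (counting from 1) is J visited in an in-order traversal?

14

In-order visits the left subtree, then the node, then the right subtree.
At N: go left to S.
  At S: go left to M.
    M is a leaf — visit M.
  Visit S.
  At S: go right to R.
    R is a leaf — visit R.
Visit N.
At N: go right to J.
  At J: go left to G.
    At G: no left child.
    Visit G.
    At G: go right to V.
      At V: go left to H.
        At H: no left child.
        Visit H.
        At H: go right to E.
          E is a leaf — visit E.
      Visit V.
      At V: go right to D.
        At D: go left to L.
          At L: go left to K.
            At K: no left child.
            Visit K.
            At K: go right to W.
              W is a leaf — visit W.
          Visit L.
          At L: go right to T.
            T is a leaf — visit T.
        Visit D.
        At D: no right child.
  Visit J.
  At J: go right to U.
    At U: no left child.
    Visit U.
    At U: go right to B.
      B is a leaf — visit B.
Full in-order sequence: M, S, R, N, G, H, E, V, K, W, L, T, D, J, U, B.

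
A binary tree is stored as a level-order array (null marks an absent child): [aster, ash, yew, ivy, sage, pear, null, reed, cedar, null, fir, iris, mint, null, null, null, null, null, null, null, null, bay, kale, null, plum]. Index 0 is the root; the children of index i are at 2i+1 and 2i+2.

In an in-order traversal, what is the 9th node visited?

In-order visits the left subtree, then the node, then the right subtree.
At aster: go left to ash.
  At ash: go left to ivy.
    At ivy: go left to reed.
      reed is a leaf — visit reed.
    Visit ivy.
    At ivy: go right to cedar.
      cedar is a leaf — visit cedar.
  Visit ash.
  At ash: go right to sage.
    At sage: no left child.
    Visit sage.
    At sage: go right to fir.
      At fir: go left to bay.
        bay is a leaf — visit bay.
      Visit fir.
      At fir: go right to kale.
        kale is a leaf — visit kale.
Visit aster.
At aster: go right to yew.
  At yew: go left to pear.
    At pear: go left to iris.
      At iris: no left child.
      Visit iris.
      At iris: go right to plum.
        plum is a leaf — visit plum.
    Visit pear.
    At pear: go right to mint.
      mint is a leaf — visit mint.
  Visit yew.
  At yew: no right child.
Full in-order sequence: reed, ivy, cedar, ash, sage, bay, fir, kale, aster, iris, plum, pear, mint, yew.

aster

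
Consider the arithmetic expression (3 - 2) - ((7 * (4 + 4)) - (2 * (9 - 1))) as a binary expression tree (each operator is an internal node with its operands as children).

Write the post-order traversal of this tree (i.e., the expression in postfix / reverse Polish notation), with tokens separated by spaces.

3 2 - 7 4 4 + * 2 9 1 - * - -

Post-order on an expression tree gives postfix notation: for each operator, emit left operand, right operand, then the operator.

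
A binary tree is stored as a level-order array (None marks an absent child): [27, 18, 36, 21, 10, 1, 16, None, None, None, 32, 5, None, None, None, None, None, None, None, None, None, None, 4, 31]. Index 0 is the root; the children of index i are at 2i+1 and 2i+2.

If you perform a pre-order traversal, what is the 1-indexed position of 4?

Pre-order visits the node, then its left subtree, then its right subtree.
Visit 27.
At 27: go left to 18.
  Visit 18.
  At 18: go left to 21.
    21 is a leaf — visit 21.
  At 18: go right to 10.
    Visit 10.
    At 10: no left child.
    At 10: go right to 32.
      Visit 32.
      At 32: no left child.
      At 32: go right to 4.
        4 is a leaf — visit 4.
At 27: go right to 36.
  Visit 36.
  At 36: go left to 1.
    Visit 1.
    At 1: go left to 5.
      Visit 5.
      At 5: go left to 31.
        31 is a leaf — visit 31.
      At 5: no right child.
    At 1: no right child.
  At 36: go right to 16.
    16 is a leaf — visit 16.
Full pre-order sequence: 27, 18, 21, 10, 32, 4, 36, 1, 5, 31, 16.

6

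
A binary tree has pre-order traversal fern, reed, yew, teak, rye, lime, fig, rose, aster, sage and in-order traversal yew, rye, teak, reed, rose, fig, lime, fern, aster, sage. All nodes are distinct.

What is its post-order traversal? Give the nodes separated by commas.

rye, teak, yew, rose, fig, lime, reed, sage, aster, fern

The first element of pre-order is the root; it splits in-order into left and right subtrees.
Root fern: left subtree has 7 nodes {yew, rye, teak, reed, rose, fig, lime}, right has 2 {aster, sage}.
  Root reed: left subtree has 3 nodes {yew, rye, teak}, right has 3 {rose, fig, lime}.
    Root yew: left subtree has 0 nodes { }, right has 2 {rye, teak}.
      Root teak: left subtree has 1 node {rye}, right has 0 { }.
    Root lime: left subtree has 2 nodes {rose, fig}, right has 0 { }.
      Root fig: left subtree has 1 node {rose}, right has 0 { }.
  Root aster: left subtree has 0 nodes { }, right has 1 {sage}.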